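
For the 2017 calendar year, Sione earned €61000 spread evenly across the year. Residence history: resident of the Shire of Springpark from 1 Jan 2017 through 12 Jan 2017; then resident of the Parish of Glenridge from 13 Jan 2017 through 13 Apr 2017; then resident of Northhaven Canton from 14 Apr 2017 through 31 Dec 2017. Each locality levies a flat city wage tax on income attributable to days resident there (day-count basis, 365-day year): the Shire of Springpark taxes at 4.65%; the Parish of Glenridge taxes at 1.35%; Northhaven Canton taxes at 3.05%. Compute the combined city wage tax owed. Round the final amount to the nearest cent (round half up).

€1634.05

The Shire of Springpark, 1 Jan – 12 Jan 2017: 12 days → €61000 × 4.65% × 12/365 = €93.2548
The Parish of Glenridge, 13 Jan – 13 Apr 2017: 91 days → €61000 × 1.35% × 91/365 = €205.3110
Northhaven Canton, 14 Apr – 31 Dec 2017: 262 days → €61000 × 3.05% × 262/365 = €1335.4822
Total = €1634.0479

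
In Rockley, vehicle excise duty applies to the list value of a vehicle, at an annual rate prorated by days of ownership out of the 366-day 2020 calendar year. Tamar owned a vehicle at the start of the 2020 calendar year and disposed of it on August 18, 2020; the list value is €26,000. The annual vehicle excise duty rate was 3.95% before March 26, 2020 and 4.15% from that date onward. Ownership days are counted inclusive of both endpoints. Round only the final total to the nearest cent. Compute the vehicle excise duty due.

€668.93

January 1 – March 25, 2020: 85 days at 3.95% → €26,000 × 3.95% × 85/366 = €238.5109
March 26 – August 18, 2020: 146 days at 4.15% → €26,000 × 4.15% × 146/366 = €430.4208
Total = €668.9317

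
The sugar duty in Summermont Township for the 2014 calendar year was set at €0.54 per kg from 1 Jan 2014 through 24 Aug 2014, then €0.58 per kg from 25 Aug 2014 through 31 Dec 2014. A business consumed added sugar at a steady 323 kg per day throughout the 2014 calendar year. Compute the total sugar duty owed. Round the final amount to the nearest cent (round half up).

€65,329.98

1 Jan – 24 Aug 2014: 236 days × 323 kg/day = 76,228 kg at €0.54/kg → €41,163.12
25 Aug – 31 Dec 2014: 129 days × 323 kg/day = 41,667 kg at €0.58/kg → €24,166.86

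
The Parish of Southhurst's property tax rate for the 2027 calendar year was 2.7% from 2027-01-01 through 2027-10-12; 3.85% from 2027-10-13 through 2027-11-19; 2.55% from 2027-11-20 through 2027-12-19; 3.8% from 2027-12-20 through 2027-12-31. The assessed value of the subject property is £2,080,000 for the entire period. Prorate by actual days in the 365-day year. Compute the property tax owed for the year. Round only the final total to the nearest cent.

£59,146.08

2027-01-01 to 2027-10-12: 285 days at 2.7% → £2,080,000 × 2.7% × 285/365 = £43,850.9589
2027-10-13 to 2027-11-19: 38 days at 3.85% → £2,080,000 × 3.85% × 38/365 = £8,337.0959
2027-11-20 to 2027-12-19: 30 days at 2.55% → £2,080,000 × 2.55% × 30/365 = £4,359.4521
2027-12-20 to 2027-12-31: 12 days at 3.8% → £2,080,000 × 3.8% × 12/365 = £2,598.5753
Total = £59,146.0822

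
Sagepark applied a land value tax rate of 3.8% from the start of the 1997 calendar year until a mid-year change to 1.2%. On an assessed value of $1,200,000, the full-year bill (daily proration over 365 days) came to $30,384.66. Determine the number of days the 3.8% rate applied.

187 days

Let d = days at the first rate; then 365 − d days at the second rate.
$1,200,000 × [3.8%·d + 1.2%·(365−d)] / 365 = $30,384.66
Solving gives d = 187, so the new rate took effect on July 7, 1997.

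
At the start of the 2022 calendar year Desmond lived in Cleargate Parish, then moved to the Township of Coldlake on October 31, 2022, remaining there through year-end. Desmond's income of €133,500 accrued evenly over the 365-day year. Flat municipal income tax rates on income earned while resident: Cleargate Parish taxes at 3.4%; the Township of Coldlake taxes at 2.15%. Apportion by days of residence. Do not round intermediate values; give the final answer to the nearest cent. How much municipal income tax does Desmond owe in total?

€4,255.54

Cleargate Parish, January 1 – October 30, 2022: 303 days → €133,500 × 3.4% × 303/365 = €3,767.9918
The Township of Coldlake, October 31 – December 31, 2022: 62 days → €133,500 × 2.15% × 62/365 = €487.5493
Total = €4,255.5411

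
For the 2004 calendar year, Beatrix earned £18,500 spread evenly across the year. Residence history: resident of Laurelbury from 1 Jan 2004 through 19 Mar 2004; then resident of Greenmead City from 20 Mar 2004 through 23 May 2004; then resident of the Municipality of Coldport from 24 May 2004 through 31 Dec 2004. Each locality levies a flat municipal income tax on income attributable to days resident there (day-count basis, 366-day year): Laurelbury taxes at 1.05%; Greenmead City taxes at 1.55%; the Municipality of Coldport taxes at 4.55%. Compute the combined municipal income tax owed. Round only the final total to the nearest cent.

Laurelbury, 1 Jan – 19 Mar 2004: 79 days → £18,500 × 1.05% × 79/366 = £41.9283
Greenmead City, 20 Mar – 23 May 2004: 65 days → £18,500 × 1.55% × 65/366 = £50.9255
The Municipality of Coldport, 24 May – 31 Dec 2004: 222 days → £18,500 × 4.55% × 222/366 = £510.5697
Total = £603.4235

£603.42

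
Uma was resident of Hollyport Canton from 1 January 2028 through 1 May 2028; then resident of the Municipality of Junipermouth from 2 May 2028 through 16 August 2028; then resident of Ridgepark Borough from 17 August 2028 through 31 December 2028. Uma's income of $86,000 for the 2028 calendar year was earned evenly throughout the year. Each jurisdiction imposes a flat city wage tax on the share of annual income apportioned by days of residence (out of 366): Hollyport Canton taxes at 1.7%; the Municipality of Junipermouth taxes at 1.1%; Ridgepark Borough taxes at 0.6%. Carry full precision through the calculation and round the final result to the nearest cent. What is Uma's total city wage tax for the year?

Hollyport Canton, 1 January – 1 May 2028: 122 days → $86,000 × 1.7% × 122/366 = $487.3333
The Municipality of Junipermouth, 2 May – 16 August 2028: 107 days → $86,000 × 1.1% × 107/366 = $276.5628
Ridgepark Borough, 17 August – 31 December 2028: 137 days → $86,000 × 0.6% × 137/366 = $193.1475
Total = $957.0437

$957.04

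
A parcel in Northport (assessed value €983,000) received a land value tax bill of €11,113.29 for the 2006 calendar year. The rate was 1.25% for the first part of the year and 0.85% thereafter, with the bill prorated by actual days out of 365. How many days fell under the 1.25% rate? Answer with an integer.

Let d = days at the first rate; then 365 − d days at the second rate.
€983,000 × [1.25%·d + 0.85%·(365−d)] / 365 = €11,113.29
Solving gives d = 256, so the new rate took effect on 14 Sep 2006.

256 days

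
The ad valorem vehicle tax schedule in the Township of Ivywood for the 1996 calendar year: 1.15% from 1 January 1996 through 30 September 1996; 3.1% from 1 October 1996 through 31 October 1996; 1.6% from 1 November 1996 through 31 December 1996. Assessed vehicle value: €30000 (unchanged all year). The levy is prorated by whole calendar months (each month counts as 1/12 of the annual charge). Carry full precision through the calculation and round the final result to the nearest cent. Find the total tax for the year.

1 January – 30 September 1996: 9 months at 1.15% → €30000 × 1.15% × 9/12 = €258.7500
1 October – 31 October 1996: 1 month at 3.1% → €30000 × 3.1% × 1/12 = €77.5000
1 November – 31 December 1996: 2 months at 1.6% → €30000 × 1.6% × 2/12 = €80.0000
Total = €416.2500

€416.25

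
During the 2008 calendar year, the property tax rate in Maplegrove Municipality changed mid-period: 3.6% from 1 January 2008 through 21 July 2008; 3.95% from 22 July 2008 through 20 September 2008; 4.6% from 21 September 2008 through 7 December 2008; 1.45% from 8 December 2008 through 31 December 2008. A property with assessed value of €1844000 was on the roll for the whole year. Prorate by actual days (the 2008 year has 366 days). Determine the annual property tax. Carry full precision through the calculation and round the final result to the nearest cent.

€68789.77

1 January – 21 July 2008: 203 days at 3.6% → €1844000 × 3.6% × 203/366 = €36819.5410
22 July – 20 September 2008: 61 days at 3.95% → €1844000 × 3.95% × 61/366 = €12139.6667
21 September – 7 December 2008: 78 days at 4.6% → €1844000 × 4.6% × 78/366 = €18077.2459
8 December – 31 December 2008: 24 days at 1.45% → €1844000 × 1.45% × 24/366 = €1753.3115
Total = €68789.7650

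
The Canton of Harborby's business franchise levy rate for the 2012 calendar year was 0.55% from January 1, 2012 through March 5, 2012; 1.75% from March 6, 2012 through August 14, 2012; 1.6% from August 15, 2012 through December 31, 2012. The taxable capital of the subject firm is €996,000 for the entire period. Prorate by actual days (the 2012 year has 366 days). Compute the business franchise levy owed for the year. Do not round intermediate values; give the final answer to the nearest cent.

January 1 – March 5, 2012: 65 days at 0.55% → €996,000 × 0.55% × 65/366 = €972.8689
March 6 – August 14, 2012: 162 days at 1.75% → €996,000 × 1.75% × 162/366 = €7,714.9180
August 15 – December 31, 2012: 139 days at 1.6% → €996,000 × 1.6% × 139/366 = €6,052.1967
Total = €14,739.9836

€14,739.98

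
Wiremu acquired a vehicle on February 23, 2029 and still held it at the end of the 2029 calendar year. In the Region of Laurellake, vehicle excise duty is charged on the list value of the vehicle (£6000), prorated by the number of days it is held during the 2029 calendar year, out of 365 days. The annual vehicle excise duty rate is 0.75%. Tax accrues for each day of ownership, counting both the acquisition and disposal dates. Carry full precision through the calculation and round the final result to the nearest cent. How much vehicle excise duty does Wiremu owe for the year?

£38.47

Days held (February 23 – December 31, 2029): 312 out of 365
Tax = £6000 × 0.75% × 312/365 = £38.4658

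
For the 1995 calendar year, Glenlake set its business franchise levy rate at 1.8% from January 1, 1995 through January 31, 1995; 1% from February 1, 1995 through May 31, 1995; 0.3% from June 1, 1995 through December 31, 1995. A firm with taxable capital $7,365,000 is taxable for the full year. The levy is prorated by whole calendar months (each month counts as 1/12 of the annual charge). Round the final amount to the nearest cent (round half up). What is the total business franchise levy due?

January 1 – January 31, 1995: 1 month at 1.8% → $7,365,000 × 1.8% × 1/12 = $11,047.5000
February 1 – May 31, 1995: 4 months at 1% → $7,365,000 × 1% × 4/12 = $24,550.0000
June 1 – December 31, 1995: 7 months at 0.3% → $7,365,000 × 0.3% × 7/12 = $12,888.7500
Total = $48,486.2500

$48,486.25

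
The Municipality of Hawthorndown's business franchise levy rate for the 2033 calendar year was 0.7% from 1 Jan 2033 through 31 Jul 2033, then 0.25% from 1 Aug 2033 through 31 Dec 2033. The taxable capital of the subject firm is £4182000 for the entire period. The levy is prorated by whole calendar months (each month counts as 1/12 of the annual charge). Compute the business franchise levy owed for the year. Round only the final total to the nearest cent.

1 Jan – 31 Jul 2033: 7 months at 0.7% → £4182000 × 0.7% × 7/12 = £17076.5000
1 Aug – 31 Dec 2033: 5 months at 0.25% → £4182000 × 0.25% × 5/12 = £4356.2500
Total = £21432.7500

£21432.75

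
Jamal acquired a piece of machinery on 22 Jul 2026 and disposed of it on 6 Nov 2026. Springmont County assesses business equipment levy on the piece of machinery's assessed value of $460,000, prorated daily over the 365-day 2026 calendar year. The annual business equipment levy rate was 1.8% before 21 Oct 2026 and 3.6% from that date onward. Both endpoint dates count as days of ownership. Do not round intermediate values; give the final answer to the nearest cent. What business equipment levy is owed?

$2,835.62

22 Jul – 20 Oct 2026: 91 days at 1.8% → $460,000 × 1.8% × 91/365 = $2,064.3288
21 Oct – 6 Nov 2026: 17 days at 3.6% → $460,000 × 3.6% × 17/365 = $771.2877
Total = $2,835.6164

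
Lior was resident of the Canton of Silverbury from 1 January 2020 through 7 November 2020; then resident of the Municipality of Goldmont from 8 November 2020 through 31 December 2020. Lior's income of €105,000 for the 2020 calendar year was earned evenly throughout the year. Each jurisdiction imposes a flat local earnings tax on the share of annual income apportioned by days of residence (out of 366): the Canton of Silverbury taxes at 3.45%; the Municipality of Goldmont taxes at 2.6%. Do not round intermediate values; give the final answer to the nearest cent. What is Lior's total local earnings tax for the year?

€3,490.82

The Canton of Silverbury, 1 January – 7 November 2020: 312 days → €105,000 × 3.45% × 312/366 = €3,088.0328
The Municipality of Goldmont, 8 November – 31 December 2020: 54 days → €105,000 × 2.6% × 54/366 = €402.7869
Total = €3,490.8197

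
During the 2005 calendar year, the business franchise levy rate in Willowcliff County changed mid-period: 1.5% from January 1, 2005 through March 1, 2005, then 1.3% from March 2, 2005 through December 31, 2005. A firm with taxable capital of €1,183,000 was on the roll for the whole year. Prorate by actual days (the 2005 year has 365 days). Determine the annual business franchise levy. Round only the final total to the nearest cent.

January 1 – March 1, 2005: 60 days at 1.5% → €1,183,000 × 1.5% × 60/365 = €2,916.9863
March 2 – December 31, 2005: 305 days at 1.3% → €1,183,000 × 1.3% × 305/365 = €12,850.9452
Total = €15,767.9315

€15,767.93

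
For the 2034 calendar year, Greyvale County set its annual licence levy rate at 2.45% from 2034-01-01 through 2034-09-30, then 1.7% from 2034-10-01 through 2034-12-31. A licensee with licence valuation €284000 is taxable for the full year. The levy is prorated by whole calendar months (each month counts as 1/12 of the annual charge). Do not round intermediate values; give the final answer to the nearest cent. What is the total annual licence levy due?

2034-01-01 to 2034-09-30: 9 months at 2.45% → €284000 × 2.45% × 9/12 = €5218.5000
2034-10-01 to 2034-12-31: 3 months at 1.7% → €284000 × 1.7% × 3/12 = €1207.0000
Total = €6425.5000

€6425.50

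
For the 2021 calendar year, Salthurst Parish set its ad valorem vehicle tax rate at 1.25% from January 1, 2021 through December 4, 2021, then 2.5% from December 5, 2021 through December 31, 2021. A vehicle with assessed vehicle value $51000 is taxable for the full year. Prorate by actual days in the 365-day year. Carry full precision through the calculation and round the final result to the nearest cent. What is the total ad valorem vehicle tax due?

January 1 – December 4, 2021: 338 days at 1.25% → $51000 × 1.25% × 338/365 = $590.3425
December 5 – December 31, 2021: 27 days at 2.5% → $51000 × 2.5% × 27/365 = $94.3151
Total = $684.6575

$684.66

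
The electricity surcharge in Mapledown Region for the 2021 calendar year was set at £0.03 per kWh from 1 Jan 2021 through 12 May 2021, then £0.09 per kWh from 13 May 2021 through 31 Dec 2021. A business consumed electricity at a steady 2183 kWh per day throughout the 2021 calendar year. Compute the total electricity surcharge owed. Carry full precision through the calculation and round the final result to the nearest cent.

1 Jan – 12 May 2021: 132 days × 2183 kWh/day = 288,156 kWh at £0.03/kWh → £8,644.68
13 May – 31 Dec 2021: 233 days × 2183 kWh/day = 508,639 kWh at £0.09/kWh → £45,777.51

£54,422.19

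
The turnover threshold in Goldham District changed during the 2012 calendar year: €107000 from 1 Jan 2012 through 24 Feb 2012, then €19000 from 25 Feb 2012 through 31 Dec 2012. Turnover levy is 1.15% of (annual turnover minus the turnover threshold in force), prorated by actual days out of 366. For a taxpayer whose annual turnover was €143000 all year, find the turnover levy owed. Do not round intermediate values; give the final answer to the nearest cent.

1 Jan – 24 Feb 2012: 55 days, exemption €107000 → (€143000 − €107000) × 1.15% × 55/366 = €62.2131
25 Feb – 31 Dec 2012: 311 days, exemption €19000 → (€143000 − €19000) × 1.15% × 311/366 = €1211.7104
Total = €1273.9235

€1273.92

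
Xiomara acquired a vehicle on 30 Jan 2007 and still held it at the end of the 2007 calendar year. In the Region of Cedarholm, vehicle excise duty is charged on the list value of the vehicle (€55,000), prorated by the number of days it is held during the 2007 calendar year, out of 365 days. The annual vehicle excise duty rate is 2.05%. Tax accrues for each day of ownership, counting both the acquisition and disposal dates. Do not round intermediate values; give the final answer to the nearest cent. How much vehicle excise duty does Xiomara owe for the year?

Days held (30 Jan – 31 Dec 2007): 336 out of 365
Tax = €55,000 × 2.05% × 336/365 = €1,037.9178

€1,037.92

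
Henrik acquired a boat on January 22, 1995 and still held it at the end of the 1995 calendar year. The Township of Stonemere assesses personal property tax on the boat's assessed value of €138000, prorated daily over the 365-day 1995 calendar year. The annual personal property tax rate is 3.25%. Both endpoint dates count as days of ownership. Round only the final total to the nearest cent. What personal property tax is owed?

€4226.96

Days held (January 22 – December 31, 1995): 344 out of 365
Tax = €138000 × 3.25% × 344/365 = €4226.9589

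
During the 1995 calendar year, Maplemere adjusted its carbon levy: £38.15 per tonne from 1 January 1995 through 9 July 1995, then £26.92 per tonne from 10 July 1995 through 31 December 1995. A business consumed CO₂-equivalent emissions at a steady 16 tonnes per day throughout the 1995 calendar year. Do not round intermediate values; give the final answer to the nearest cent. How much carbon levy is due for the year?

£191352.00

1 January – 9 July 1995: 190 days × 16 tonnes/day = 3,040 tonnes at £38.15/tonne → £115976.00
10 July – 31 December 1995: 175 days × 16 tonnes/day = 2,800 tonnes at £26.92/tonne → £75376.00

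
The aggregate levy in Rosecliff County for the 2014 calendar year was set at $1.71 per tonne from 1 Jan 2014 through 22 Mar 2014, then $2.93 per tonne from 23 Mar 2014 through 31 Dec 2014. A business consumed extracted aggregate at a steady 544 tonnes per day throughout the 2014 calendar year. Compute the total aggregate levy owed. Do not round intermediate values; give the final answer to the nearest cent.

1 Jan – 22 Mar 2014: 81 days × 544 tonnes/day = 44,064 tonnes at $1.71/tonne → $75,349.44
23 Mar – 31 Dec 2014: 284 days × 544 tonnes/day = 154,496 tonnes at $2.93/tonne → $452,673.28

$528,022.72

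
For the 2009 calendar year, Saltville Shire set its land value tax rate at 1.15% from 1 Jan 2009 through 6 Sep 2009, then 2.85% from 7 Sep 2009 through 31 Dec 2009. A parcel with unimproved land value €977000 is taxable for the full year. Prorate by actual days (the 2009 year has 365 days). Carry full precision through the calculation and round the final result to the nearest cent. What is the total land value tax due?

1 Jan – 6 Sep 2009: 249 days at 1.15% → €977000 × 1.15% × 249/365 = €7664.7658
7 Sep – 31 Dec 2009: 116 days at 2.85% → €977000 × 2.85% × 116/365 = €8849.2110
Total = €16513.9767

€16513.98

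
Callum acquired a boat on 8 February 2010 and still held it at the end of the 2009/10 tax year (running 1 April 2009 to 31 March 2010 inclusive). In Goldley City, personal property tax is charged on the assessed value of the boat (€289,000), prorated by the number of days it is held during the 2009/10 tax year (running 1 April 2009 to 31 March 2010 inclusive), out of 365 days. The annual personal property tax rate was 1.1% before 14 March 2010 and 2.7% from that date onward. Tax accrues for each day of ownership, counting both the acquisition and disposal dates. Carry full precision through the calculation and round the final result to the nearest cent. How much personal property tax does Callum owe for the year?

8 February – 13 March 2010: 34 days at 1.1% → €289,000 × 1.1% × 34/365 = €296.1260
14 March – 31 March 2010: 18 days at 2.7% → €289,000 × 2.7% × 18/365 = €384.8055
Total = €680.9315

€680.93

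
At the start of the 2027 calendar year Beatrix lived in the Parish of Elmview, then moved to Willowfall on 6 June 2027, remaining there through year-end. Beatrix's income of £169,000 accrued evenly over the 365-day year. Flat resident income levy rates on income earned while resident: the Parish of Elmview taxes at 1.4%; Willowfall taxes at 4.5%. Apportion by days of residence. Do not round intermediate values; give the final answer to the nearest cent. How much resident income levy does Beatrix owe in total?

The Parish of Elmview, 1 January – 5 June 2027: 156 days → £169,000 × 1.4% × 156/365 = £1,011.2219
Willowfall, 6 June – 31 December 2027: 209 days → £169,000 × 4.5% × 209/365 = £4,354.6438
Total = £5,365.8658

£5,365.87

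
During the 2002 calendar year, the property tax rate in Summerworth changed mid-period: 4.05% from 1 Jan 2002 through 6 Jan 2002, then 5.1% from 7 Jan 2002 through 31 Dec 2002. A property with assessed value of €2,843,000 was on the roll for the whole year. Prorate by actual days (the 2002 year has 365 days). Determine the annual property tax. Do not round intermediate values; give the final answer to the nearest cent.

€144,502.29

1 Jan – 6 Jan 2002: 6 days at 4.05% → €2,843,000 × 4.05% × 6/365 = €1,892.7370
7 Jan – 31 Dec 2002: 359 days at 5.1% → €2,843,000 × 5.1% × 359/365 = €142,609.5534
Total = €144,502.2904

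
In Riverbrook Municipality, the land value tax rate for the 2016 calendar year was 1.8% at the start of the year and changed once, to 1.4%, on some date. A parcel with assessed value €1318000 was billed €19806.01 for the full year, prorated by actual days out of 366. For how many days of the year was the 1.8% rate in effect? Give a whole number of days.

94 days

Let d = days at the first rate; then 366 − d days at the second rate.
€1318000 × [1.8%·d + 1.4%·(366−d)] / 366 = €19806.01
Solving gives d = 94, so the new rate took effect on April 4, 2016.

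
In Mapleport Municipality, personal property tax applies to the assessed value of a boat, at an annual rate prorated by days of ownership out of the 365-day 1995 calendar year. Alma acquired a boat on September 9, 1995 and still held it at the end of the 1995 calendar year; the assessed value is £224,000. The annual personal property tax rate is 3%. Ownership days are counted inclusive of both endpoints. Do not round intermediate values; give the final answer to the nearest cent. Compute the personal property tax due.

Days held (September 9 – December 31, 1995): 114 out of 365
Tax = £224,000 × 3% × 114/365 = £2,098.8493

£2,098.85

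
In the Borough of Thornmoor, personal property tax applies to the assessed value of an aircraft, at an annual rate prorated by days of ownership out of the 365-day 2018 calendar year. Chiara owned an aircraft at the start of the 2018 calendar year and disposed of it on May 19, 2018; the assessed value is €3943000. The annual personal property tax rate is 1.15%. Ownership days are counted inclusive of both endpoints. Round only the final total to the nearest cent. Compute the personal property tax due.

Days held (January 1 – May 19, 2018): 139 out of 365
Tax = €3943000 × 1.15% × 139/365 = €17268.1795

€17268.18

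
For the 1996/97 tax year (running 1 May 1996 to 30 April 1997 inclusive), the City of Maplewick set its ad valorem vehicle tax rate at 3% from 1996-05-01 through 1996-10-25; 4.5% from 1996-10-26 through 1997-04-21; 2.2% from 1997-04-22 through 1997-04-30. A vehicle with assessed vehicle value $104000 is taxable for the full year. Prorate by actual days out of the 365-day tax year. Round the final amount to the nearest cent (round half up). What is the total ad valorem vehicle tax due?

1996-05-01 to 1996-10-25: 178 days at 3% → $104000 × 3% × 178/365 = $1521.5342
1996-10-26 to 1997-04-21: 178 days at 4.5% → $104000 × 4.5% × 178/365 = $2282.3014
1997-04-22 to 1997-04-30: 9 days at 2.2% → $104000 × 2.2% × 9/365 = $56.4164
Total = $3860.2521

$3860.25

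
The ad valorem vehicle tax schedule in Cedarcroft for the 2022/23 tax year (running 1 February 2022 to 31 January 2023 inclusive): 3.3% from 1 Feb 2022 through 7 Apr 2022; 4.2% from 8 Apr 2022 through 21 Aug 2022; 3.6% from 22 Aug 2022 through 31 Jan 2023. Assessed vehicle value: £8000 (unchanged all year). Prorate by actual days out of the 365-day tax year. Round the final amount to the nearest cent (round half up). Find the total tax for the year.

£301.55

1 Feb – 7 Apr 2022: 66 days at 3.3% → £8000 × 3.3% × 66/365 = £47.7370
8 Apr – 21 Aug 2022: 136 days at 4.2% → £8000 × 4.2% × 136/365 = £125.1945
22 Aug 2022 – 31 Jan 2023: 163 days at 3.6% → £8000 × 3.6% × 163/365 = £128.6137
Total = £301.5452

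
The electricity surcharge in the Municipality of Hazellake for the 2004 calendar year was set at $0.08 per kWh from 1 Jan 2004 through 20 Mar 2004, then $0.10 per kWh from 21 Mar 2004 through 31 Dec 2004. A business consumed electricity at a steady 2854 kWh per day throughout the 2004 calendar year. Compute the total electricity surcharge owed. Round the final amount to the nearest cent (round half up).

1 Jan – 20 Mar 2004: 80 days × 2854 kWh/day = 228,320 kWh at $0.08/kWh → $18,265.60
21 Mar – 31 Dec 2004: 286 days × 2854 kWh/day = 816,244 kWh at $0.10/kWh → $81,624.40

$99,890.00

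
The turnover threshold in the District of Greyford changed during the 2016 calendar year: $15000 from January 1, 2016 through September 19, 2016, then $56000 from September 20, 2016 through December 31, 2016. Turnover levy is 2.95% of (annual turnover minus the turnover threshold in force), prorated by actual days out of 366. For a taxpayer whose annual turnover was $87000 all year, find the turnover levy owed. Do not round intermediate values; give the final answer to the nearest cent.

$1783.62

January 1 – September 19, 2016: 263 days, exemption $15000 → ($87000 − $15000) × 2.95% × 263/366 = $1526.2623
September 20 – December 31, 2016: 103 days, exemption $56000 → ($87000 − $56000) × 2.95% × 103/366 = $257.3593
Total = $1783.6216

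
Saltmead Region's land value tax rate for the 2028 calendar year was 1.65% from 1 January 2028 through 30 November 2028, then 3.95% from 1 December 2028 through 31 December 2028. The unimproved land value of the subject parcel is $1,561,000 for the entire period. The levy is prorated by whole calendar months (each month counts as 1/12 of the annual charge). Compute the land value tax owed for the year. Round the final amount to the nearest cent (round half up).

1 January – 30 November 2028: 11 months at 1.65% → $1,561,000 × 1.65% × 11/12 = $23,610.1250
1 December – 31 December 2028: 1 month at 3.95% → $1,561,000 × 3.95% × 1/12 = $5,138.2917
Total = $28,748.4167

$28,748.42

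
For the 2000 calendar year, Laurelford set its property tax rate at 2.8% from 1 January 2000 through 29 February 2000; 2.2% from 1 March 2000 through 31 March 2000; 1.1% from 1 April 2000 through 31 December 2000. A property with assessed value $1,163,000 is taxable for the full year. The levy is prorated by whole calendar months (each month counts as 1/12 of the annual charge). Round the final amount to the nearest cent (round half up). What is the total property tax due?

1 January – 29 February 2000: 2 months at 2.8% → $1,163,000 × 2.8% × 2/12 = $5,427.3333
1 March – 31 March 2000: 1 month at 2.2% → $1,163,000 × 2.2% × 1/12 = $2,132.1667
1 April – 31 December 2000: 9 months at 1.1% → $1,163,000 × 1.1% × 9/12 = $9,594.7500
Total = $17,154.2500

$17,154.25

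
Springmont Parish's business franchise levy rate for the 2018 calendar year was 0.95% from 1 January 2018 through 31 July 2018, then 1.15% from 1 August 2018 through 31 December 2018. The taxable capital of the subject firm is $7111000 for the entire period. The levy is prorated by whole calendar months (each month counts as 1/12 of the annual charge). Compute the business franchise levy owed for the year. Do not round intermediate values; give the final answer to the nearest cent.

$73480.33

1 January – 31 July 2018: 7 months at 0.95% → $7111000 × 0.95% × 7/12 = $39406.7917
1 August – 31 December 2018: 5 months at 1.15% → $7111000 × 1.15% × 5/12 = $34073.5417
Total = $73480.3333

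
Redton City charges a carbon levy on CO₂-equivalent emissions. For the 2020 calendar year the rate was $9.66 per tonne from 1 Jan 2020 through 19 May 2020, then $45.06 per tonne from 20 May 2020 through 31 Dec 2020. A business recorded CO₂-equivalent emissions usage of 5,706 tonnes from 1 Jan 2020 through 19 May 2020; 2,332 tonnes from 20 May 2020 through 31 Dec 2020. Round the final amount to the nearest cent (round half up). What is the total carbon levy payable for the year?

$160,199.88

1 Jan – 19 May 2020: 5,706 tonnes at $9.66/tonne → $55,119.96
20 May – 31 Dec 2020: 2,332 tonnes at $45.06/tonne → $105,079.92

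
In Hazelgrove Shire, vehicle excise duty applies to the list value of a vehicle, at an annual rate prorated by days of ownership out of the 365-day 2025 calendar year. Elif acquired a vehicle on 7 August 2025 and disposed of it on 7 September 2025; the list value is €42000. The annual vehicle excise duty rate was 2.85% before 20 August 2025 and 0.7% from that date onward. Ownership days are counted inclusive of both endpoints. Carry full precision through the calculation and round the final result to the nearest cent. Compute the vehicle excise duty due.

7 August – 19 August 2025: 13 days at 2.85% → €42000 × 2.85% × 13/365 = €42.6329
20 August – 7 September 2025: 19 days at 0.7% → €42000 × 0.7% × 19/365 = €15.3041
Total = €57.9370

€57.94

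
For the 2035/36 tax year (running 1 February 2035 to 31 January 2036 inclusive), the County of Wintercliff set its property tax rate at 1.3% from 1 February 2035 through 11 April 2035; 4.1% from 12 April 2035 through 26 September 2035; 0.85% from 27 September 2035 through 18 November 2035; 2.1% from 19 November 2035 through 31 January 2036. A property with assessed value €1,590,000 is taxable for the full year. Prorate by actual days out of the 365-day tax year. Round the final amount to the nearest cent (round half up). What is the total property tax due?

€42,701.30

1 February – 11 April 2035: 70 days at 1.3% → €1,590,000 × 1.3% × 70/365 = €3,964.1096
12 April – 26 September 2035: 168 days at 4.1% → €1,590,000 × 4.1% × 168/365 = €30,005.2603
27 September – 18 November 2035: 53 days at 0.85% → €1,590,000 × 0.85% × 53/365 = €1,962.4521
19 November 2035 – 31 January 2036: 74 days at 2.1% → €1,590,000 × 2.1% × 74/365 = €6,769.4795
Total = €42,701.3014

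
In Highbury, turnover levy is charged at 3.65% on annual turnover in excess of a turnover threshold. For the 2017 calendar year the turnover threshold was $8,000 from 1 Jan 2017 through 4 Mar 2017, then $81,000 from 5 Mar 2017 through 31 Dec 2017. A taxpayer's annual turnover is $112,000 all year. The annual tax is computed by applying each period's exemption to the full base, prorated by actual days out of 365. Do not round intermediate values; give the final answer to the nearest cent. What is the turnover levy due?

$1,591.40

1 Jan – 4 Mar 2017: 63 days, exemption $8,000 → ($112,000 − $8,000) × 3.65% × 63/365 = $655.2000
5 Mar – 31 Dec 2017: 302 days, exemption $81,000 → ($112,000 − $81,000) × 3.65% × 302/365 = $936.2000
Total = $1,591.4000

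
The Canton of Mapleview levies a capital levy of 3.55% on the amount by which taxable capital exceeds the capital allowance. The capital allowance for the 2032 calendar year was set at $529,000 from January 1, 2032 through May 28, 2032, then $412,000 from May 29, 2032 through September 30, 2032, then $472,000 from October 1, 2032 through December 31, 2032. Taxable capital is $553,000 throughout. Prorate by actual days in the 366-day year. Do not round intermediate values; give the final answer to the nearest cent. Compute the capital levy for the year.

January 1 – May 28, 2032: 149 days, exemption $529,000 → ($553,000 − $529,000) × 3.55% × 149/366 = $346.8525
May 29 – September 30, 2032: 125 days, exemption $412,000 → ($553,000 − $412,000) × 3.55% × 125/366 = $1,709.5287
October 1 – December 31, 2032: 92 days, exemption $472,000 → ($553,000 − $472,000) × 3.55% × 92/366 = $722.8033
Total = $2,779.1844

$2,779.18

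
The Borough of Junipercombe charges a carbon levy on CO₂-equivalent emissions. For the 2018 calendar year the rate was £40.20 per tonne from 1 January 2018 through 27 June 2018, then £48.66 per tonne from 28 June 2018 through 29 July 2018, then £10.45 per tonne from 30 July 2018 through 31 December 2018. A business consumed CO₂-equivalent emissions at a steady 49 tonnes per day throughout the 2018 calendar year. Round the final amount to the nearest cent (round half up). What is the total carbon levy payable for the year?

£506291.03

1 January – 27 June 2018: 178 days × 49 tonnes/day = 8,722 tonnes at £40.20/tonne → £350624.40
28 June – 29 July 2018: 32 days × 49 tonnes/day = 1,568 tonnes at £48.66/tonne → £76298.88
30 July – 31 December 2018: 155 days × 49 tonnes/day = 7,595 tonnes at £10.45/tonne → £79367.75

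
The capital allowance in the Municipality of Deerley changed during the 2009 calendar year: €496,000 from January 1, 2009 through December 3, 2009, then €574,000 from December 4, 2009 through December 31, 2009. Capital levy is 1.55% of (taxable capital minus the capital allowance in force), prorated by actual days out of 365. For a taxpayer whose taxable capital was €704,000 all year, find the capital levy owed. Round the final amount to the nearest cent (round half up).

€3,131.25

January 1 – December 3, 2009: 337 days, exemption €496,000 → (€704,000 − €496,000) × 1.55% × 337/365 = €2,976.6795
December 4 – December 31, 2009: 28 days, exemption €574,000 → (€704,000 − €574,000) × 1.55% × 28/365 = €154.5753
Total = €3,131.2548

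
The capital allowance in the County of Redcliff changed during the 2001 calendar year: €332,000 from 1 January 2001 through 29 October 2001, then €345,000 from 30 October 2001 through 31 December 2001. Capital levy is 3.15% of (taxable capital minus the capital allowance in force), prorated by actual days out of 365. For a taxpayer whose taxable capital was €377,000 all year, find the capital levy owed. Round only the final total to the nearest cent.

€1,346.82

1 January – 29 October 2001: 302 days, exemption €332,000 → (€377,000 − €332,000) × 3.15% × 302/365 = €1,172.8356
30 October – 31 December 2001: 63 days, exemption €345,000 → (€377,000 − €345,000) × 3.15% × 63/365 = €173.9836
Total = €1,346.8192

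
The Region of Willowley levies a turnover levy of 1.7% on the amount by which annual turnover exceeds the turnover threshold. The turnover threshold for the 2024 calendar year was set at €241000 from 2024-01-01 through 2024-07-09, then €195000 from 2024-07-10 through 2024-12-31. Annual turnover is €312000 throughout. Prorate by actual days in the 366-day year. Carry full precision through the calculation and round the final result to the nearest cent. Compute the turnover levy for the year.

€1580.91

2024-01-01 to 2024-07-09: 191 days, exemption €241000 → (€312000 − €241000) × 1.7% × 191/366 = €629.8825
2024-07-10 to 2024-12-31: 175 days, exemption €195000 → (€312000 − €195000) × 1.7% × 175/366 = €951.0246
Total = €1580.9071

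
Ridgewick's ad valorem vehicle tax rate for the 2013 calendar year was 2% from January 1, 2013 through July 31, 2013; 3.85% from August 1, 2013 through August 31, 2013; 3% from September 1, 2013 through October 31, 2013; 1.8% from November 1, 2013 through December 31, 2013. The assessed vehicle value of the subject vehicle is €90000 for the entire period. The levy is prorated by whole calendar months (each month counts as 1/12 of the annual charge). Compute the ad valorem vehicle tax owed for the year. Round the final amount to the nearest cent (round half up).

€2058.75

January 1 – July 31, 2013: 7 months at 2% → €90000 × 2% × 7/12 = €1050.0000
August 1 – August 31, 2013: 1 month at 3.85% → €90000 × 3.85% × 1/12 = €288.7500
September 1 – October 31, 2013: 2 months at 3% → €90000 × 3% × 2/12 = €450.0000
November 1 – December 31, 2013: 2 months at 1.8% → €90000 × 1.8% × 2/12 = €270.0000
Total = €2058.7500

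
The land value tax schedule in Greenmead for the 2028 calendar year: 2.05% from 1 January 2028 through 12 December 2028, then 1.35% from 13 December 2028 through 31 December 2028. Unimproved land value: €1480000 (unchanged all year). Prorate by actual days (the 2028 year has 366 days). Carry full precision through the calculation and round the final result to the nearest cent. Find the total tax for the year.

1 January – 12 December 2028: 347 days at 2.05% → €1480000 × 2.05% × 347/366 = €28764.9727
13 December – 31 December 2028: 19 days at 1.35% → €1480000 × 1.35% × 19/366 = €1037.2131
Total = €29802.1858

€29802.19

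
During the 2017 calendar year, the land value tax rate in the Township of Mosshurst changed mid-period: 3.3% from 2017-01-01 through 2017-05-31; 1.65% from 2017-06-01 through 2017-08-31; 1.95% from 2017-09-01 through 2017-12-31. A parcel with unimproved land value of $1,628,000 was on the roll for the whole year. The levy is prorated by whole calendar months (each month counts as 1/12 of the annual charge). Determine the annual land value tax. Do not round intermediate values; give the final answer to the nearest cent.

$39,682.50

2017-01-01 to 2017-05-31: 5 months at 3.3% → $1,628,000 × 3.3% × 5/12 = $22,385.0000
2017-06-01 to 2017-08-31: 3 months at 1.65% → $1,628,000 × 1.65% × 3/12 = $6,715.5000
2017-09-01 to 2017-12-31: 4 months at 1.95% → $1,628,000 × 1.95% × 4/12 = $10,582.0000
Total = $39,682.5000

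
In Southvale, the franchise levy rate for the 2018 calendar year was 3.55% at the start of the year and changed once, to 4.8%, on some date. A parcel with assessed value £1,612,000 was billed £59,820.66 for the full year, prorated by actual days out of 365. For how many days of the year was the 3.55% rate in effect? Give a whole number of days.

318 days

Let d = days at the first rate; then 365 − d days at the second rate.
£1,612,000 × [3.55%·d + 4.8%·(365−d)] / 365 = £59,820.66
Solving gives d = 318, so the new rate took effect on 15 November 2018.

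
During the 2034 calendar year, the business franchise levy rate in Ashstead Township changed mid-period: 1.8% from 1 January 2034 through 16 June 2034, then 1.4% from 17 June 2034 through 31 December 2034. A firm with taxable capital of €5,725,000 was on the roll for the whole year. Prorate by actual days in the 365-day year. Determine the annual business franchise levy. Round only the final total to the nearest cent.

1 January – 16 June 2034: 167 days at 1.8% → €5,725,000 × 1.8% × 167/365 = €47,148.9041
17 June – 31 December 2034: 198 days at 1.4% → €5,725,000 × 1.4% × 198/365 = €43,478.6301
Total = €90,627.5342

€90,627.53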